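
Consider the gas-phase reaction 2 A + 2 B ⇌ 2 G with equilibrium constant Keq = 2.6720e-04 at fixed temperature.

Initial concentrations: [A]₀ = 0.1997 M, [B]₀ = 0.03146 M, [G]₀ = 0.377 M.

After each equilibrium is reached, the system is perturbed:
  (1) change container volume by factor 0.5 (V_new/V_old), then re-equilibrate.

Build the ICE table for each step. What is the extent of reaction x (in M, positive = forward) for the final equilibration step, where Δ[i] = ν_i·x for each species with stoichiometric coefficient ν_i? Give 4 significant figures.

Q₀ = 3601 vs Keq = 2.6720e-04 ⇒ Q>K, reverse
Step 1:
                  A         B         G
  init       0.1997   0.03146     0.377
  Δ          0.3732    0.3732   -0.3732
  eq         0.5729    0.4047   0.00379
  solve Keq expr → x = -0.1866; check Q = 2.6720e-04
Then change container volume by factor 0.5 (V_new/V_old).
Step 2:
                  A         B         G
  init        1.146    0.8093  0.007579
  Δ       -0.007346 -0.007346  0.007346
  eq          1.138     0.802   0.01492
  solve Keq expr → x = 0.003673; check Q = 2.6720e-04

x = 0.003673 M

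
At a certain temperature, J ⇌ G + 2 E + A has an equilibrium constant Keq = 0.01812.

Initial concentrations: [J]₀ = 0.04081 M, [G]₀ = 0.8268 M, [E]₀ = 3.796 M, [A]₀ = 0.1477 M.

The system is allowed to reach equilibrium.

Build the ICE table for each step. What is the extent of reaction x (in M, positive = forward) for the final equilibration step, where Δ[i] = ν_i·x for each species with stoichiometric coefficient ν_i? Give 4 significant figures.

Q₀ = 43.12 vs Keq = 0.01812 ⇒ Q>K, reverse
Step 1:
                  J         G         E         A
  I         0.04081    0.8268     3.796    0.1477
  C          0.1473   -0.1473   -0.2946   -0.1473
  E          0.1881    0.6795     3.501 4.0913e-04
  solve Keq expr → x = -0.1473; check Q = 0.01812

x = -0.1473 M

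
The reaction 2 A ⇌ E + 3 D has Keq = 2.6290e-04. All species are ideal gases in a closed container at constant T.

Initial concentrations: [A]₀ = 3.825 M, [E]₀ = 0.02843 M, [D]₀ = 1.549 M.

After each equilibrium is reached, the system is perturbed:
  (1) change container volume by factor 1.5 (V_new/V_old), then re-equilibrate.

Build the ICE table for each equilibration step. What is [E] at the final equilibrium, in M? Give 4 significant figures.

Q₀ = 0.007222 vs Keq = 2.6290e-04 ⇒ Q>K, reverse
Step 1:
                    A           E           D
  I             3.825     0.02843       1.549
  C           0.05436    -0.02718    -0.08153
  E             3.879    0.001252       1.467
  solve Keq expr → x = -0.02718; check Q = 2.6290e-04
Then change container volume by factor 1.5 (V_new/V_old).
Step 2:
                    A           E           D
  I             2.586  8.3467e-04      0.9783
  C         -0.002046    0.001023    0.003069
  E             2.584    0.001858      0.9814
  solve Keq expr → x = 0.001023; check Q = 2.6290e-04

[E]_eq = 0.001858 M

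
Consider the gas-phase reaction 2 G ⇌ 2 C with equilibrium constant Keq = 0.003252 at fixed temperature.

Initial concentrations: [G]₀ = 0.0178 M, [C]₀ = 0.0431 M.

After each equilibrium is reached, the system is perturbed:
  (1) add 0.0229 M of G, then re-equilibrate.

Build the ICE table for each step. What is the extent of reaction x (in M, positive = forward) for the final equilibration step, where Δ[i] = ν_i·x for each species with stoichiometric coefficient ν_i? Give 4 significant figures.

Q₀ = 5.863 vs Keq = 0.003252 ⇒ Q>K, reverse
Step 1:
                  G         C
  init       0.0178    0.0431
  Δ         0.03981  -0.03981
  eq        0.05761  0.003286
  solve Keq expr → x = -0.01991; check Q = 0.003252
Then add 0.0229 M of G.
Step 2:
                  G         C
  init      0.08051  0.003286
  Δ       -0.001235  0.001235
  eq        0.07928  0.004521
  solve Keq expr → x = 6.1772e-04; check Q = 0.003252

x = 6.1772e-04 M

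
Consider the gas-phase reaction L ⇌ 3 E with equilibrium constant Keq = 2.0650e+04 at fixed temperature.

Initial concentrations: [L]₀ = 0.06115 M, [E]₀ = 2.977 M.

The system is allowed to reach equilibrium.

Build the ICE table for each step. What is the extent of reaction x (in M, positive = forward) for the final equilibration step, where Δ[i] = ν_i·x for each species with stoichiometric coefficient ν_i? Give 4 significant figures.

x = 0.05963 M

Q₀ = 431.5 vs Keq = 2.0650e+04 ⇒ Q<K, forward
Step 1:
                    L           E
  init        0.06115       2.977
  Δ          -0.05963      0.1789
  eq         0.001522       3.156
  solve Keq expr → x = 0.05963; check Q = 2.0650e+04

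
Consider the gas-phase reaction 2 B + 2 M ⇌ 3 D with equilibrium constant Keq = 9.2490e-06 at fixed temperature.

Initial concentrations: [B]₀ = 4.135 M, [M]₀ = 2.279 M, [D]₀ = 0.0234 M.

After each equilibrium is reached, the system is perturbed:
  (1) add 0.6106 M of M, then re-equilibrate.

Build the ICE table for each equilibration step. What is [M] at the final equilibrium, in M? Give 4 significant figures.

Q₀ = 1.4428e-07 vs Keq = 9.2490e-06 ⇒ Q<K, forward
Step 1:
                    B           M           D
  init          4.135       2.279      0.0234
  Δ          -0.04555    -0.04555     0.06832
  eq            4.089       2.233     0.09172
  solve Keq expr → x = 0.02277; check Q = 9.2490e-06
Then add 0.6106 M of M.
Step 2:
                    B           M           D
  init          4.089       2.844     0.09172
  Δ          -0.01039    -0.01039     0.01559
  eq            4.079       2.834      0.1073
  solve Keq expr → x = 0.005197; check Q = 9.2490e-06

[M]_eq = 2.834 M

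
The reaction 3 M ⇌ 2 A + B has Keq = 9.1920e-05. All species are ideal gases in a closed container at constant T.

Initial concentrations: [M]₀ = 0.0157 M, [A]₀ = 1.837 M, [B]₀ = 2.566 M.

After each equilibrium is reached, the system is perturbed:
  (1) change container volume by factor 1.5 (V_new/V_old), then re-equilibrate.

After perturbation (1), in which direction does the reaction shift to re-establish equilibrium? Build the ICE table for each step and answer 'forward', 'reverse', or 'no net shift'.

Direction: no net shift

Q₀ = 2.2376e+06 vs Keq = 9.1920e-05 ⇒ Q>K, reverse
Step 1:
                   M          A          B
  init        0.0157      1.837      2.566
  Δ            2.705     -1.804    -0.9018
  eq           2.721    0.03336      1.664
  solve Keq expr → x = -0.9018; check Q = 9.1920e-05
Then change container volume by factor 1.5 (V_new/V_old).
Step 2:
                   M          A          B
  init         1.814    0.02224      1.109
  Δ                0          0          0
  eq           1.814    0.02224      1.109
  solve Keq expr → x = 0; check Q = 9.1920e-05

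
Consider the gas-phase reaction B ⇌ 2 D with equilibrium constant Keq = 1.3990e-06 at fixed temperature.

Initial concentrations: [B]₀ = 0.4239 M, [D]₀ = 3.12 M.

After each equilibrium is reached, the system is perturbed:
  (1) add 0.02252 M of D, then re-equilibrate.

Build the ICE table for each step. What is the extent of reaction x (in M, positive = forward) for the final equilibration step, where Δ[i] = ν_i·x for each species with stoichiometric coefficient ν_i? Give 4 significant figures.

Q₀ = 22.96 vs Keq = 1.3990e-06 ⇒ Q>K, reverse
Step 1:
                  B         D
  Initial    0.4239      3.12
  Change      1.559    -3.118
  Equil       1.983  0.001666
  solve Keq expr → x = -1.559; check Q = 1.3990e-06
Then add 0.02252 M of D.
Step 2:
                  B         D
  Initial     1.983   0.02419
  Change    0.01126  -0.02252
  Equil       1.994   0.00167
  solve Keq expr → x = -0.01126; check Q = 1.3990e-06

x = -0.01126 M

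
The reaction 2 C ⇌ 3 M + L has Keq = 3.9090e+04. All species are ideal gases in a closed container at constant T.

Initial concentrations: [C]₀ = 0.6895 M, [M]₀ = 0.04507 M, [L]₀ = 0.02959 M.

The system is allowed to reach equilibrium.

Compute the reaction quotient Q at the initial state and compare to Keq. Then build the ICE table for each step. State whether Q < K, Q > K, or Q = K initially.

Q₀ = 5.6982e-06 vs Keq = 3.9090e+04 ⇒ Q<K, forward
Step 1:
                  C         M         L
  Initial    0.6895   0.04507   0.02959
  Change    -0.6861     1.029     0.343
  Equil    0.003437     1.074    0.3726
  solve Keq expr → x = 0.343; check Q = 3.9090e+04

Q₀ = 5.6982e-06; Q < K (proceeds forward)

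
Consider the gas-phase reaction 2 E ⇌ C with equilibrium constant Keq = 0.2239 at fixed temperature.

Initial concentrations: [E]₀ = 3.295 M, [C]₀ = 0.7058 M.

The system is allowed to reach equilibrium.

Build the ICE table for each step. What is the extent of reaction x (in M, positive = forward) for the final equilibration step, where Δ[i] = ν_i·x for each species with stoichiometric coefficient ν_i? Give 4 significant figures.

x = 0.4913 M

Q₀ = 0.06501 vs Keq = 0.2239 ⇒ Q<K, forward
Step 1:
                  E         C
  I           3.295    0.7058
  C         -0.9827    0.4913
  E           2.312     1.197
  solve Keq expr → x = 0.4913; check Q = 0.2239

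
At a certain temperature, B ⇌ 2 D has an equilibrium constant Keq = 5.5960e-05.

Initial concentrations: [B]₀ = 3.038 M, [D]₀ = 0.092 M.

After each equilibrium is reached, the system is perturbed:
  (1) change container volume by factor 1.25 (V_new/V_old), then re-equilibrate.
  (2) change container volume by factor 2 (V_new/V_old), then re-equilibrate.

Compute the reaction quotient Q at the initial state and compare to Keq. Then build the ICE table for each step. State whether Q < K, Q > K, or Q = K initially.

Q₀ = 0.002786 vs Keq = 5.5960e-05 ⇒ Q>K, reverse
Step 1:
                  B         D
  init        3.038     0.092
  Δ         0.03944  -0.07888
  eq          3.077   0.01312
  solve Keq expr → x = -0.03944; check Q = 5.5960e-05
Then change container volume by factor 1.25 (V_new/V_old).
Step 2:
                  B         D
  init        2.462    0.0105
  Δ       -6.1885e-04  0.001238
  eq          2.461   0.01174
  solve Keq expr → x = 6.1885e-04; check Q = 5.5960e-05
Then change container volume by factor 2 (V_new/V_old).
Step 3:
                  B         D
  init        1.231  0.005868
  Δ       -0.001213  0.002427
  eq          1.229  0.008295
  solve Keq expr → x = 0.001213; check Q = 5.5960e-05

Q₀ = 0.002786; Q > K (proceeds reverse)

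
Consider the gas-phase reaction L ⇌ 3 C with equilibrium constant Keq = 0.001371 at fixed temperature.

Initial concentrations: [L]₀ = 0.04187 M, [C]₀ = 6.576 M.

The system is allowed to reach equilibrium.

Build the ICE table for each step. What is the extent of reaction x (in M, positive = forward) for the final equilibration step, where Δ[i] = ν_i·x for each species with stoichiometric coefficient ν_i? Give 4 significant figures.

x = -2.144 M

Q₀ = 6792 vs Keq = 0.001371 ⇒ Q>K, reverse
Step 1:
                   L          C
  I          0.04187      6.576
  C            2.144     -6.432
  E            2.186     0.1442
  solve Keq expr → x = -2.144; check Q = 0.001371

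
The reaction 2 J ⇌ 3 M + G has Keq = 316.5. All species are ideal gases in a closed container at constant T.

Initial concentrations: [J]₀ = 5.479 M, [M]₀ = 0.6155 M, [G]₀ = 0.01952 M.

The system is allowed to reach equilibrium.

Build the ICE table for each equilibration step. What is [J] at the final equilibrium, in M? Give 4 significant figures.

[J]_eq = 1.406 M

Q₀ = 1.5162e-04 vs Keq = 316.5 ⇒ Q<K, forward
Step 1:
                  J         M         G
  init        5.479    0.6155   0.01952
  Δ          -4.073      6.11     2.037
  eq          1.406     6.725     2.056
  solve Keq expr → x = 2.037; check Q = 316.5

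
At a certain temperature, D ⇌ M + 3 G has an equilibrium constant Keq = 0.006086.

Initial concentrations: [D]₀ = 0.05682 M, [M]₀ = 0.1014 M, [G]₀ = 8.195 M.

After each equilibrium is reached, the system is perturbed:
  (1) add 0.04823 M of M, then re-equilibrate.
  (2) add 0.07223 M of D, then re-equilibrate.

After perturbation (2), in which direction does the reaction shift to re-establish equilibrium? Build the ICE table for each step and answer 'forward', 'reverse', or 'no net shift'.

Q₀ = 982.2 vs Keq = 0.006086 ⇒ Q>K, reverse
Step 1:
                   D          M          G
  Initial    0.05682     0.1014      8.195
  Change      0.1014    -0.1014    -0.3042
  Equil       0.1582 1.9599e-06      7.891
  solve Keq expr → x = -0.1014; check Q = 0.006086
Then add 0.04823 M of M.
Step 2:
                   D          M          G
  Initial     0.1582    0.04823      7.891
  Change     0.04823   -0.04823    -0.1447
  Equil       0.2064 2.7033e-06      7.746
  solve Keq expr → x = -0.04823; check Q = 0.006086
Then add 0.07223 M of D.
Step 3:
                   D          M          G
  Initial     0.2787 2.7033e-06      7.746
  Change  -9.4578e-07 9.4578e-07 2.8373e-06
  Equil       0.2787 3.6490e-06      7.746
  solve Keq expr → x = 9.4578e-07; check Q = 0.006086

Direction: forward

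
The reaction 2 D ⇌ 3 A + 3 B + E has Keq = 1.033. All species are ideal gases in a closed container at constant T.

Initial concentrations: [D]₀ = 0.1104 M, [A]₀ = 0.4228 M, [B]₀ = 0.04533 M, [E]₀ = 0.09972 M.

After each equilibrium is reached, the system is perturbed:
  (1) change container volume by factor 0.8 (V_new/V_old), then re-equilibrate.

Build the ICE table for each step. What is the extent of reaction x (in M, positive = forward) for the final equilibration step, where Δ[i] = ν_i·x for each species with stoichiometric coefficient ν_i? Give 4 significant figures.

Q₀ = 5.7598e-05 vs Keq = 1.033 ⇒ Q<K, forward
Step 1:
                   D          A          B          E
  Initial     0.1104     0.4228    0.04533    0.09972
  Change     -0.0969     0.1453     0.1453    0.04845
  Equil       0.0135     0.5681     0.1907     0.1482
  solve Keq expr → x = 0.04845; check Q = 1.033
Then change container volume by factor 0.8 (V_new/V_old).
Step 2:
                   D          A          B          E
  Initial    0.01688     0.7102     0.2383     0.1852
  Change    0.009037   -0.01356   -0.01356  -0.004518
  Equil      0.02592     0.6966     0.2248     0.1807
  solve Keq expr → x = -0.004518; check Q = 1.033

x = -0.004518 M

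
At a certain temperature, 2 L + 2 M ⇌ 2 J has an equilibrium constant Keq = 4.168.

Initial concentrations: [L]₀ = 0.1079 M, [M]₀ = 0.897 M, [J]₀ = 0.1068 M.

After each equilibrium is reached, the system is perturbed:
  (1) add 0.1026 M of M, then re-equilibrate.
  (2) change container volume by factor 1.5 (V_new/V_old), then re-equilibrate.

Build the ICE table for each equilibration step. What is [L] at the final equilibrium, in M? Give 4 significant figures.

Q₀ = 1.218 vs Keq = 4.168 ⇒ Q<K, forward
Step 1:
                    L           M           J
  Initial      0.1079       0.897      0.1068
  Change     -0.03037    -0.03037     0.03037
  Equil       0.07753      0.8666      0.1372
  solve Keq expr → x = 0.01519; check Q = 4.168
Then add 0.1026 M of M.
Step 2:
                    L           M           J
  Initial     0.07753      0.9692      0.1372
  Change    -0.005194   -0.005194    0.005194
  Equil       0.07233       0.964      0.1424
  solve Keq expr → x = 0.002597; check Q = 4.168
Then change container volume by factor 1.5 (V_new/V_old).
Step 3:
                    L           M           J
  Initial     0.04822      0.6427     0.09491
  Change      0.01298     0.01298    -0.01298
  Equil        0.0612      0.6557     0.08193
  solve Keq expr → x = -0.006491; check Q = 4.168

[L]_eq = 0.0612 M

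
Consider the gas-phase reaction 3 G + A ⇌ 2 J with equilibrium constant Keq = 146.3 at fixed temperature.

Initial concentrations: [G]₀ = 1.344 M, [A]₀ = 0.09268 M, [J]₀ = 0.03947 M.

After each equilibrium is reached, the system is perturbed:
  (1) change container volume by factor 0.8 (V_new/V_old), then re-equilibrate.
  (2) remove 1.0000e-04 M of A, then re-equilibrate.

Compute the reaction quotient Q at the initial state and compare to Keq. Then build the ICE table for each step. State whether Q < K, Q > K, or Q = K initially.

Q₀ = 0.006924 vs Keq = 146.3 ⇒ Q<K, forward
Step 1:
                    G           A           J
  I             1.344     0.09268     0.03947
  C           -0.2772     -0.0924      0.1848
  E             1.067  2.8315e-04      0.2243
  solve Keq expr → x = 0.0924; check Q = 146.3
Then change container volume by factor 0.8 (V_new/V_old).
Step 2:
                    G           A           J
  I             1.334  3.5393e-04      0.2803
  C       -3.8044e-04 -1.2681e-04  2.5362e-04
  E             1.333  2.2712e-04      0.2806
  solve Keq expr → x = 1.2681e-04; check Q = 146.3
Then remove 1.0000e-04 M of A.
Step 3:
                    G           A           J
  I             1.333  1.2712e-04      0.2806
  C        2.9858e-04  9.9526e-05 -1.9905e-04
  E             1.333  2.2665e-04      0.2804
  solve Keq expr → x = -9.9526e-05; check Q = 146.3

Q₀ = 0.006924; Q < K (proceeds forward)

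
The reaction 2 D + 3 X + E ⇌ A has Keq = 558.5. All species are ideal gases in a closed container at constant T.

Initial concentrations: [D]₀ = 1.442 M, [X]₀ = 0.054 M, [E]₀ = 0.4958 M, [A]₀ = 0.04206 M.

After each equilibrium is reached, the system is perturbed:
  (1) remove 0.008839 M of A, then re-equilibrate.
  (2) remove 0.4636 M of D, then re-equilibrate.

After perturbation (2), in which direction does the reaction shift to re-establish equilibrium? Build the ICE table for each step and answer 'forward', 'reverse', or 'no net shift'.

Q₀ = 259.1 vs Keq = 558.5 ⇒ Q<K, forward
Step 1:
                   D          X          E          A
  init         1.442      0.054     0.4958    0.04206
  Δ        -0.007193   -0.01079  -0.003597   0.003597
  eq           1.435    0.04321     0.4922    0.04566
  solve Keq expr → x = 0.003597; check Q = 558.5
Then remove 0.008839 M of A.
Step 2:
                   D          X          E          A
  init         1.435    0.04321     0.4922    0.03682
  Δ        -0.001746  -0.002618 -8.7280e-04 8.7280e-04
  eq           1.433    0.04059     0.4913    0.03769
  solve Keq expr → x = 8.7280e-04; check Q = 558.5
Then remove 0.4636 M of D.
Step 3:
                   D          X          E          A
  init        0.9695    0.04059     0.4913    0.03769
  Δ         0.006741    0.01011   0.003371  -0.003371
  eq          0.9762     0.0507     0.4947    0.03432
  solve Keq expr → x = -0.003371; check Q = 558.5

Direction: reverse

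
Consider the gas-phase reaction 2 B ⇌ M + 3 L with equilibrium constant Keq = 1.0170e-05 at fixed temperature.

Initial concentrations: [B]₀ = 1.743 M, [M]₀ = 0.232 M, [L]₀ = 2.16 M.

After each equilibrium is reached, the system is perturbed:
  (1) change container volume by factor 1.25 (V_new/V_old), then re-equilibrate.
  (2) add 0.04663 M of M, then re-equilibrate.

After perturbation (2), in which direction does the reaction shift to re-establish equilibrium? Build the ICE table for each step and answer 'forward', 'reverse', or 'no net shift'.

Q₀ = 0.7696 vs Keq = 1.0170e-05 ⇒ Q>K, reverse
Step 1:
                   B          M          L
  init         1.743      0.232       2.16
  Δ            0.464     -0.232     -0.696
  eq           2.207 1.5785e-05      1.464
  solve Keq expr → x = -0.232; check Q = 1.0170e-05
Then change container volume by factor 1.25 (V_new/V_old).
Step 2:
                   B          M          L
  init         1.766 1.2628e-05      1.171
  Δ       -1.4204e-05 7.1019e-06 2.1306e-05
  eq           1.766 1.9730e-05      1.171
  solve Keq expr → x = 7.1019e-06; check Q = 1.0170e-05
Then add 0.04663 M of M.
Step 3:
                   B          M          L
  init         1.766    0.04665      1.171
  Δ          0.09324   -0.04662    -0.1399
  eq           1.859 3.2025e-05      1.031
  solve Keq expr → x = -0.04662; check Q = 1.0170e-05

Direction: reverse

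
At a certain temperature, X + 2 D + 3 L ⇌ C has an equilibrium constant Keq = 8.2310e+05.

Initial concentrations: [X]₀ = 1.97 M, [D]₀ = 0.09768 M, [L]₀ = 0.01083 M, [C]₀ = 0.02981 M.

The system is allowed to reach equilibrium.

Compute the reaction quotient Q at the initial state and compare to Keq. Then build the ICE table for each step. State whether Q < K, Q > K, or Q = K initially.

Q₀ = 1.2485e+06; Q > K (proceeds reverse)

Q₀ = 1.2485e+06 vs Keq = 8.2310e+05 ⇒ Q>K, reverse
Step 1:
                  X         D         L         C
  init         1.97   0.09768   0.01083   0.02981
  Δ       4.8755e-04 9.7509e-04  0.001463 -4.8755e-04
  eq           1.97   0.09866   0.01229   0.02932
  solve Keq expr → x = -4.8755e-04; check Q = 8.2310e+05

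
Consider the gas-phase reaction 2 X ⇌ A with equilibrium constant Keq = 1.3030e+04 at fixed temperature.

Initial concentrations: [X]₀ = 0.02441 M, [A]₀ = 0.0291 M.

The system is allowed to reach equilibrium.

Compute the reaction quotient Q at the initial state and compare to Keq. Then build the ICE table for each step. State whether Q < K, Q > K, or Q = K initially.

Q₀ = 48.84; Q < K (proceeds forward)

Q₀ = 48.84 vs Keq = 1.3030e+04 ⇒ Q<K, forward
Step 1:
                   X          A
  I          0.02441     0.0291
  C         -0.02265    0.01132
  E         0.001761    0.04042
  solve Keq expr → x = 0.01132; check Q = 1.3030e+04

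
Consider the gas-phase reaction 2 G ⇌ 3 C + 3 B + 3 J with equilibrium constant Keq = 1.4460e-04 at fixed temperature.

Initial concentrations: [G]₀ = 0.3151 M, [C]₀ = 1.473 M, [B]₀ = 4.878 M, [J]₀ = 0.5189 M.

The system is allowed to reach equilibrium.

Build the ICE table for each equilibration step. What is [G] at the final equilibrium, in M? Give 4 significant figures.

[G]_eq = 0.6548 M

Q₀ = 522 vs Keq = 1.4460e-04 ⇒ Q>K, reverse
Step 1:
                    G           C           B           J
  Initial      0.3151       1.473       4.878      0.5189
  Change       0.3397     -0.5095     -0.5095     -0.5095
  Equil        0.6548      0.9635       4.369    0.009403
  solve Keq expr → x = -0.1698; check Q = 1.4460e-04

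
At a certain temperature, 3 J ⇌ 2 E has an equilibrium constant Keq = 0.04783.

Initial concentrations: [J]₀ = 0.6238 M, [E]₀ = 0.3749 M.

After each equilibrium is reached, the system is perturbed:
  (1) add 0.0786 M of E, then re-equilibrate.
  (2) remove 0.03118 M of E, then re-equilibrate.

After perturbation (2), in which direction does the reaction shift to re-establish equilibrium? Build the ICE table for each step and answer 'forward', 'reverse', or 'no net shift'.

Direction: forward

Q₀ = 0.579 vs Keq = 0.04783 ⇒ Q>K, reverse
Step 1:
                    J           E
  init         0.6238      0.3749
  Δ            0.2803     -0.1869
  eq           0.9041       0.188
  solve Keq expr → x = -0.09344; check Q = 0.04783
Then add 0.0786 M of E.
Step 2:
                    J           E
  init         0.9041      0.2666
  Δ           0.07977    -0.05318
  eq           0.9839      0.2134
  solve Keq expr → x = -0.02659; check Q = 0.04783
Then remove 0.03118 M of E.
Step 3:
                    J           E
  init         0.9839      0.1823
  Δ          -0.03151     0.02101
  eq           0.9524      0.2033
  solve Keq expr → x = 0.0105; check Q = 0.04783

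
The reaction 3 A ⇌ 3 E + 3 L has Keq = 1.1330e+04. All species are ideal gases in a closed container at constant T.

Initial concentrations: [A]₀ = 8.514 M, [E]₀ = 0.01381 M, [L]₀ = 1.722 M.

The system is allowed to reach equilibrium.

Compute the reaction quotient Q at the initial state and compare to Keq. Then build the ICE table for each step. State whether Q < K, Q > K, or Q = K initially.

Q₀ = 2.1791e-08; Q < K (proceeds forward)

Q₀ = 2.1791e-08 vs Keq = 1.1330e+04 ⇒ Q<K, forward
Step 1:
                  A         E         L
  Initial     8.514   0.01381     1.722
  Change     -6.275     6.275     6.275
  Equil       2.239     6.289     7.997
  solve Keq expr → x = 2.092; check Q = 1.1330e+04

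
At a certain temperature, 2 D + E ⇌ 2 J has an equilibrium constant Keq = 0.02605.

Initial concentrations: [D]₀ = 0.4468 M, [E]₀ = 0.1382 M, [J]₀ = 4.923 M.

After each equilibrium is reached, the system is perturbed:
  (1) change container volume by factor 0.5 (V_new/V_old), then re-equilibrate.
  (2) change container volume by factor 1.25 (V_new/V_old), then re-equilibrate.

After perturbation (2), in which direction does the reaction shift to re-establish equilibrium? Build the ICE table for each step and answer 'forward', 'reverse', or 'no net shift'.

Direction: reverse

Q₀ = 878.5 vs Keq = 0.02605 ⇒ Q>K, reverse
Step 1:
                   D          E          J
  init        0.4468     0.1382      4.923
  Δ            3.907      1.953     -3.907
  eq           4.354      2.092      1.016
  solve Keq expr → x = -1.953; check Q = 0.02605
Then change container volume by factor 0.5 (V_new/V_old).
Step 2:
                   D          E          J
  init         8.707      4.183      2.032
  Δ          -0.5637    -0.2818     0.5637
  eq           8.143      3.901      2.596
  solve Keq expr → x = 0.2818; check Q = 0.02605
Then change container volume by factor 1.25 (V_new/V_old).
Step 3:
                   D          E          J
  init         6.515      3.121      2.077
  Δ           0.1526    0.07632    -0.1526
  eq           6.667      3.197      1.924
  solve Keq expr → x = -0.07632; check Q = 0.02605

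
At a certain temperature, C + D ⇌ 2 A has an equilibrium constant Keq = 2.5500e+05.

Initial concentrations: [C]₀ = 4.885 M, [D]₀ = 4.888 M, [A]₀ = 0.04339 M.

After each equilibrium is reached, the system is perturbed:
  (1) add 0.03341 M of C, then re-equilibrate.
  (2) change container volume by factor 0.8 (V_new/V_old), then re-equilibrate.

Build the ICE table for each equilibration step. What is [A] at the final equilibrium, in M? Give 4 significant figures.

Q₀ = 7.8847e-05 vs Keq = 2.5500e+05 ⇒ Q<K, forward
Step 1:
                   C          D          A
  init         4.885      4.888    0.04339
  Δ           -4.867     -4.867      9.734
  eq         0.01792    0.02092      9.778
  solve Keq expr → x = 4.867; check Q = 2.5500e+05
Then add 0.03341 M of C.
Step 2:
                   C          D          A
  init       0.05133    0.02092      9.778
  Δ         -0.01147   -0.01147    0.02294
  eq         0.03986    0.00945        9.8
  solve Keq expr → x = 0.01147; check Q = 2.5500e+05
Then change container volume by factor 0.8 (V_new/V_old).
Step 3:
                   C          D          A
  init       0.04982    0.01181      12.25
  Δ                0          0          0
  eq         0.04982    0.01181      12.25
  solve Keq expr → x = 0; check Q = 2.5500e+05

[A]_eq = 12.25 M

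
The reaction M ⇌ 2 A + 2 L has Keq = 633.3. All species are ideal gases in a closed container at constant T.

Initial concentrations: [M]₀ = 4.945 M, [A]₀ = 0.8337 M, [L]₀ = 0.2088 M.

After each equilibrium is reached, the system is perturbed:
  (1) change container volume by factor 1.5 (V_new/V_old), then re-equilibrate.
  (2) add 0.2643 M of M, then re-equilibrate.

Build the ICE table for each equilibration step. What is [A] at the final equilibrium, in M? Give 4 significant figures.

Q₀ = 0.006128 vs Keq = 633.3 ⇒ Q<K, forward
Step 1:
                   M          A          L
  Initial      4.945     0.8337     0.2088
  Change      -2.784      5.569      5.569
  Equil        2.161      6.402      5.778
  solve Keq expr → x = 2.784; check Q = 633.3
Then change container volume by factor 1.5 (V_new/V_old).
Step 2:
                   M          A          L
  Initial       1.44      4.268      3.852
  Change     -0.4649     0.9298     0.9298
  Equil       0.9755      5.198      4.782
  solve Keq expr → x = 0.4649; check Q = 633.3
Then add 0.2643 M of M.
Step 3:
                   M          A          L
  Initial       1.24      5.198      4.782
  Change    -0.09926     0.1985     0.1985
  Equil        1.141      5.397       4.98
  solve Keq expr → x = 0.09926; check Q = 633.3

[A]_eq = 5.397 M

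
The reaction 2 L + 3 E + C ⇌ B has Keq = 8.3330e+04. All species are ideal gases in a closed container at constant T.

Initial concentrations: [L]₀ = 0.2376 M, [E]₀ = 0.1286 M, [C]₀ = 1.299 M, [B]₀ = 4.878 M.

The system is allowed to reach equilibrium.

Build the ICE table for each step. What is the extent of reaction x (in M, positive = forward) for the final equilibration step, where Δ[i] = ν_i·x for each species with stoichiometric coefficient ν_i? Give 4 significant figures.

Q₀ = 3.1276e+04 vs Keq = 8.3330e+04 ⇒ Q<K, forward
Step 1:
                   L          E          C          B
  Initial     0.2376     0.1286      1.299      4.878
  Change    -0.01995   -0.02993  -0.009977   0.009977
  Equil       0.2176    0.09867      1.289      4.888
  solve Keq expr → x = 0.009977; check Q = 8.3330e+04

x = 0.009977 M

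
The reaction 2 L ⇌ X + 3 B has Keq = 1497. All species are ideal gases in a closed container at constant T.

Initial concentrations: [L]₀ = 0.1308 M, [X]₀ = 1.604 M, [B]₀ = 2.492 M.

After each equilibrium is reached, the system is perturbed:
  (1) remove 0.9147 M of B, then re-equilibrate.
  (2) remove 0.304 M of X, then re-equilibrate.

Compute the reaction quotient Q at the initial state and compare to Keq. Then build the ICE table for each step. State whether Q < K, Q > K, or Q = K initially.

Q₀ = 1451; Q < K (proceeds forward)

Q₀ = 1451 vs Keq = 1497 ⇒ Q<K, forward
Step 1:
                  L         X         B
  I          0.1308     1.604     2.492
  C       -0.001787 8.9335e-04   0.00268
  E           0.129     1.605     2.495
  solve Keq expr → x = 8.9335e-04; check Q = 1497
Then remove 0.9147 M of B.
Step 2:
                  L         X         B
  I           0.129     1.605      1.58
  C        -0.05792   0.02896   0.08688
  E          0.0711     1.634     1.667
  solve Keq expr → x = 0.02896; check Q = 1497
Then remove 0.304 M of X.
Step 3:
                  L         X         B
  I          0.0711      1.33     1.667
  C       -0.006329  0.003164  0.009493
  E         0.06477     1.333     1.676
  solve Keq expr → x = 0.003164; check Q = 1497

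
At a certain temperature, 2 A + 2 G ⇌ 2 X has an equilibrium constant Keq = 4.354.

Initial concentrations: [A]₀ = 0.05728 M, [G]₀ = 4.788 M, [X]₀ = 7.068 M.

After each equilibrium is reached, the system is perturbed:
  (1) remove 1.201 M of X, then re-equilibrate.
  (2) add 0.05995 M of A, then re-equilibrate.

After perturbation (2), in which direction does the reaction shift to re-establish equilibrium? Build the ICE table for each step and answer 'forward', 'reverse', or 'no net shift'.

Q₀ = 664.2 vs Keq = 4.354 ⇒ Q>K, reverse
Step 1:
                    A           G           X
  Initial     0.05728       4.788       7.068
  Change       0.5316      0.5316     -0.5316
  Equil        0.5889        5.32       6.536
  solve Keq expr → x = -0.2658; check Q = 4.354
Then remove 1.201 M of X.
Step 2:
                    A           G           X
  Initial      0.5889        5.32       5.335
  Change     -0.09141    -0.09141     0.09141
  Equil        0.4975       5.228       5.427
  solve Keq expr → x = 0.04571; check Q = 4.354
Then add 0.05995 M of A.
Step 3:
                    A           G           X
  Initial      0.5574       5.228       5.427
  Change     -0.05044    -0.05044     0.05044
  Equil         0.507       5.178       5.477
  solve Keq expr → x = 0.02522; check Q = 4.354

Direction: forward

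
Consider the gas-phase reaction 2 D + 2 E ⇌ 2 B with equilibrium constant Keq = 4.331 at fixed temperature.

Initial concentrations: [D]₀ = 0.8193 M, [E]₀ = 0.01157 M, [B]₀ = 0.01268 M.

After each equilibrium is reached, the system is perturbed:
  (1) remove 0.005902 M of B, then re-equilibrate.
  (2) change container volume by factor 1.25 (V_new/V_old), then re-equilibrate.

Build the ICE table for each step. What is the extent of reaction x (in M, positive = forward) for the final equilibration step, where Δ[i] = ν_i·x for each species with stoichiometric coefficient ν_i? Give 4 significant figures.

x = -3.8970e-04 M

Q₀ = 1.789 vs Keq = 4.331 ⇒ Q<K, forward
Step 1:
                    D           E           B
  I            0.8193     0.01157     0.01268
  C         -0.002587   -0.002587    0.002587
  E            0.8167    0.008983     0.01527
  solve Keq expr → x = 0.001294; check Q = 4.331
Then remove 0.005902 M of B.
Step 2:
                    D           E           B
  I            0.8167    0.008983    0.009365
  C         -0.002175   -0.002175    0.002175
  E            0.8145    0.006808     0.01154
  solve Keq expr → x = 0.001087; check Q = 4.331
Then change container volume by factor 1.25 (V_new/V_old).
Step 3:
                    D           E           B
  I            0.6516    0.005446    0.009232
  C        7.7939e-04  7.7939e-04 -7.7939e-04
  E            0.6524    0.006226    0.008453
  solve Keq expr → x = -3.8970e-04; check Q = 4.331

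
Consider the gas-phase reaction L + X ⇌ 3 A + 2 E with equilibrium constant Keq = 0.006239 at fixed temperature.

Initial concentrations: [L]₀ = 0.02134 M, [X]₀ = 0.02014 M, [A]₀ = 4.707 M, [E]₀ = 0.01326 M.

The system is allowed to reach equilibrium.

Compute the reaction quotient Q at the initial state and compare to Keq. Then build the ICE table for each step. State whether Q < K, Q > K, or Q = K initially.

Q₀ = 42.66; Q > K (proceeds reverse)

Q₀ = 42.66 vs Keq = 0.006239 ⇒ Q>K, reverse
Step 1:
                   L          X          A          E
  Initial    0.02134    0.02014      4.707    0.01326
  Change    0.006524   0.006524   -0.01957   -0.01305
  Equil      0.02786    0.02666      4.687 2.1215e-04
  solve Keq expr → x = -0.006524; check Q = 0.006239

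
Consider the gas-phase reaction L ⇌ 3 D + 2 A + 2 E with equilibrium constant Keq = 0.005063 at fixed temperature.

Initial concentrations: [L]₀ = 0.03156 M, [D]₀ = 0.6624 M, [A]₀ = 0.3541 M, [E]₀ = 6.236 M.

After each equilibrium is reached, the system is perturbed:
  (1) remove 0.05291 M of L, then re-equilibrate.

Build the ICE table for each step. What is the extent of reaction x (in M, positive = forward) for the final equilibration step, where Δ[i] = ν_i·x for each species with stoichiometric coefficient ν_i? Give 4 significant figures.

Q₀ = 44.9 vs Keq = 0.005063 ⇒ Q>K, reverse
Step 1:
                  L         D         A         E
  init      0.03156    0.6624    0.3541     6.236
  Δ          0.1506   -0.4518   -0.3012   -0.3012
  eq         0.1821    0.2106   0.05293     5.935
  solve Keq expr → x = -0.1506; check Q = 0.005063
Then remove 0.05291 M of L.
Step 2:
                  L         D         A         E
  init       0.1292    0.2106   0.05293     5.935
  Δ        0.002611 -0.007832 -0.005222 -0.005222
  eq         0.1318    0.2028   0.04771      5.93
  solve Keq expr → x = -0.002611; check Q = 0.005063

x = -0.002611 M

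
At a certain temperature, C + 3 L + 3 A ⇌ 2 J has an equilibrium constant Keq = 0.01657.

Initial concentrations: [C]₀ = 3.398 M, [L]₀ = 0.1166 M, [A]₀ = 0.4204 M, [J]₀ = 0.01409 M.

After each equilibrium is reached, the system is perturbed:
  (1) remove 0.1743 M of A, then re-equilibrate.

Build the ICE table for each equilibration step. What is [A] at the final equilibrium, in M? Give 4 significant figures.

Q₀ = 0.496 vs Keq = 0.01657 ⇒ Q>K, reverse
Step 1:
                   C          L          A          J
  init         3.398     0.1166     0.4204    0.01409
  Δ         0.005388    0.01616    0.01616   -0.01078
  eq           3.403     0.1328     0.4366   0.003314
  solve Keq expr → x = -0.005388; check Q = 0.01657
Then remove 0.1743 M of A.
Step 2:
                   C          L          A          J
  init         3.403     0.1328     0.2623   0.003314
  Δ       8.5129e-04   0.002554   0.002554  -0.001703
  eq           3.404     0.1353     0.2648   0.001611
  solve Keq expr → x = -8.5129e-04; check Q = 0.01657

[A]_eq = 0.2648 M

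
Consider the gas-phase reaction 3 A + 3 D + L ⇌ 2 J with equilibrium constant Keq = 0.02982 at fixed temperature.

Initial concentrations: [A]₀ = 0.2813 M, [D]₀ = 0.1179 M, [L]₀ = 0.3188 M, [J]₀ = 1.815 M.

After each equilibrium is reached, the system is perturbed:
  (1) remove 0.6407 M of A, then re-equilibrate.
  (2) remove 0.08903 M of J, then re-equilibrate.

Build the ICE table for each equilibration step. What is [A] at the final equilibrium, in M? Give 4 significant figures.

Q₀ = 2.8326e+05 vs Keq = 0.02982 ⇒ Q>K, reverse
Step 1:
                    A           D           L           J
  init         0.2813      0.1179      0.3188       1.815
  Δ             1.523       1.523      0.5077      -1.015
  eq            1.804       1.641      0.8265      0.7997
  solve Keq expr → x = -0.5077; check Q = 0.02982
Then remove 0.6407 M of A.
Step 2:
                    A           D           L           J
  init          1.164       1.641      0.8265      0.7997
  Δ            0.2085      0.2085      0.0695      -0.139
  eq            1.372       1.849       0.896      0.6607
  solve Keq expr → x = -0.0695; check Q = 0.02982
Then remove 0.08903 M of J.
Step 3:
                    A           D           L           J
  init          1.372       1.849       0.896      0.5717
  Δ          -0.04444    -0.04444    -0.01481     0.02963
  eq            1.328       1.805      0.8811      0.6013
  solve Keq expr → x = 0.01481; check Q = 0.02982

[A]_eq = 1.328 M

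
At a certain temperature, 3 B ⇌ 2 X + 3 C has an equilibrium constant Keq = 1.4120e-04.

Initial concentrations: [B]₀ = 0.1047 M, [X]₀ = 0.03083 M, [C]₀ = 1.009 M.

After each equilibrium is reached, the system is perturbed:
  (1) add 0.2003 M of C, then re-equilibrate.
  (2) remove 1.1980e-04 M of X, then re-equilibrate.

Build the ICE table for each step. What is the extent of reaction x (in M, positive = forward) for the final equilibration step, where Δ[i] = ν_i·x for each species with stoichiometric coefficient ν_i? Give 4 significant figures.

x = 5.9347e-05 M

Q₀ = 0.8507 vs Keq = 1.4120e-04 ⇒ Q>K, reverse
Step 1:
                   B          X          C
  init        0.1047    0.03083      1.009
  Δ          0.04515    -0.0301   -0.04515
  eq          0.1499 7.2845e-04     0.9638
  solve Keq expr → x = -0.01505; check Q = 1.4120e-04
Then add 0.2003 M of C.
Step 2:
                   B          X          C
  init        0.1499 7.2845e-04      1.164
  Δ       2.6702e-04 -1.7801e-04 -2.6702e-04
  eq          0.1501 5.5044e-04      1.164
  solve Keq expr → x = -8.9005e-05; check Q = 1.4120e-04
Then remove 1.1980e-04 M of X.
Step 3:
                   B          X          C
  init        0.1501 4.3064e-04      1.164
  Δ       -1.7804e-04 1.1869e-04 1.7804e-04
  eq          0.1499 5.4933e-04      1.164
  solve Keq expr → x = 5.9347e-05; check Q = 1.4120e-04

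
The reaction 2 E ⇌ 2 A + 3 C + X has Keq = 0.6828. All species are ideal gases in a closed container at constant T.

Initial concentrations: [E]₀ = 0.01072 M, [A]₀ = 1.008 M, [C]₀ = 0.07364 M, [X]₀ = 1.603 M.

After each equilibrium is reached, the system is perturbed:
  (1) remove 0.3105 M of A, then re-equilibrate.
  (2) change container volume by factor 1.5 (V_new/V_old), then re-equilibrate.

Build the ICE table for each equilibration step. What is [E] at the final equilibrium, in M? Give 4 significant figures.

[E]_eq = 0.00652 M

Q₀ = 5.66 vs Keq = 0.6828 ⇒ Q>K, reverse
Step 1:
                  E         A         C         X
  Initial   0.01072     1.008   0.07364     1.603
  Change    0.01052  -0.01052  -0.01578 -0.005259
  Equil     0.02124    0.9975   0.05786     1.598
  solve Keq expr → x = -0.005259; check Q = 0.6828
Then remove 0.3105 M of A.
Step 2:
                  E         A         C         X
  Initial   0.02124     0.687   0.05786     1.598
  Change  -0.004103  0.004103  0.006155  0.002052
  Equil     0.01713    0.6911   0.06402       1.6
  solve Keq expr → x = 0.002052; check Q = 0.6828
Then change container volume by factor 1.5 (V_new/V_old).
Step 3:
                  E         A         C         X
  Initial   0.01142    0.4607   0.04268     1.067
  Change  -0.004903  0.004903  0.007354  0.002451
  Equil     0.00652    0.4656   0.05003     1.069
  solve Keq expr → x = 0.002451; check Q = 0.6828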